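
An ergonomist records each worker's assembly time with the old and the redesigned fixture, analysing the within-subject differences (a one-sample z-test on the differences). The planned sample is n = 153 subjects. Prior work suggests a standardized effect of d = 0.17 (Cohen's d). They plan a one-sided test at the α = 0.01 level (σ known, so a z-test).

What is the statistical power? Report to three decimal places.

Power ≈ 0.412

Noncentrality parameter: δ = d·√n = 0.17 × √153 = 2.1028
Critical value for a one-sided test at α = 0.01: z_α = 2.326.
Power = Φ(δ − 2.326) = Φ(-0.224) = 0.4115.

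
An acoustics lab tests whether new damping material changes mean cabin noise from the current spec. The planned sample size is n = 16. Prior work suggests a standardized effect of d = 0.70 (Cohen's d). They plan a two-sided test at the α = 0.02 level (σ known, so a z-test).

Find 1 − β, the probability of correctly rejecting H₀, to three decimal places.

Noncentrality parameter: δ = d·√n = 0.70 × √16 = 2.8000
Two-sided α = 0.02 → critical value z_{0.01} = 2.326.
Power = Φ(δ − 2.326) + Φ(−δ − 2.326) = Φ(0.474) + Φ(-5.126) = 0.6821 + 0.0000 = 0.6821.

Power ≈ 0.682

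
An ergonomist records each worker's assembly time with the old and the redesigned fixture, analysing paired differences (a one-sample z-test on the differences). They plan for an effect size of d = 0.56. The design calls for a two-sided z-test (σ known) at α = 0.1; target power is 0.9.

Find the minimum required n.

n = 28

For power 0.9 need Φ(δ − z_{0.05}) = 0.9, so δ = z_{0.05} + z_{0.10} = 1.645 + 1.282 = 2.926.
(For δ > 0 the lower-tail rejection region contributes negligibly to power, so the one-term inversion is standard.)
δ = d·√n ⇒ n = (δ/d)² = (2.926 / 0.56)² = 27.31.
Round up to the next whole unit.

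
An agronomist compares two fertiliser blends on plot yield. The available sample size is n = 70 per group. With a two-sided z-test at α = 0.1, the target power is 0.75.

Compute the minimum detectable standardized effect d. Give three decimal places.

d ≈ 0.392

Required noncentrality: δ = z_{0.05} + z_{0.25} = 1.645 + 0.674 = 2.319.
(The second rejection-region term Φ(−δ − z_{α/2}) is negligible and dropped.)
δ = d·√(n/2) ⇒ d = δ/√(n/2) = 2.319/√(70/2) = 0.3920.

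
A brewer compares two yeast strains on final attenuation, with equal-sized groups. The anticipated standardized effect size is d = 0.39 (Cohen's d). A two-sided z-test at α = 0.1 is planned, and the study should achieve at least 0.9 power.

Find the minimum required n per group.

For power 0.9 need Φ(δ − z_{0.05}) = 0.9, so δ = z_{0.05} + z_{0.10} = 1.645 + 1.282 = 2.926.
(The Φ(−δ − z_{α/2}) term is vanishingly small for δ > 0 and is dropped in the standard sample-size formula.)
δ = d·√(n/2) ⇒ n = 2(δ/d)² = 2 × (2.926 / 0.39)² = 112.61.
Round up to the next whole unit.

n = 113 per group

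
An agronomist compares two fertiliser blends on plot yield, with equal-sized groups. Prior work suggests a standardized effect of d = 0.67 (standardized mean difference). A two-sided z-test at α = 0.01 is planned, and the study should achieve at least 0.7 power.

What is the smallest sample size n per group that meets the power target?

For power 0.7 need Φ(δ − z_{0.005}) = 0.7, so δ = z_{0.005} + z_{0.30} = 2.576 + 0.524 = 3.100.
(The Φ(−δ − z_{α/2}) term is vanishingly small for δ > 0 and is dropped in the standard sample-size formula.)
δ = d·√(n/2) ⇒ n = 2(δ/d)² = 2 × (3.100 / 0.67)² = 42.82.
Rounding up, n = 43 per group.

n = 43 per group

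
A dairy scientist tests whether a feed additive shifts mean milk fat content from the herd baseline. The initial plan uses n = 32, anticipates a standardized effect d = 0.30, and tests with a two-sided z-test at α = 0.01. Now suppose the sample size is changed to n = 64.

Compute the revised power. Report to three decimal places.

Power ≈ 0.430

With n = 64: δ = d·√n = 0.30 × √64 = 2.4000. Critical value z_{0.005} = 2.576.
Revised power = Φ(δ − 2.576) + Φ(−δ − 2.576) = Φ(-0.176) + Φ(-4.976) = 0.4302 + 0.0000 = 0.4302.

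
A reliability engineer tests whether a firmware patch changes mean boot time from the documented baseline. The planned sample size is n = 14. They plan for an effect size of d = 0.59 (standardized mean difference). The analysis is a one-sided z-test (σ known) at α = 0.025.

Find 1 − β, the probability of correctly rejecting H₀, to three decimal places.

Power ≈ 0.598

Noncentrality parameter: δ = d·√n = 0.59 × √14 = 2.2076
Critical value for a one-sided test at α = 0.025: z_α = 1.960.
Power = P(Z > 1.960 − δ) = Φ(0.248) = 0.5978.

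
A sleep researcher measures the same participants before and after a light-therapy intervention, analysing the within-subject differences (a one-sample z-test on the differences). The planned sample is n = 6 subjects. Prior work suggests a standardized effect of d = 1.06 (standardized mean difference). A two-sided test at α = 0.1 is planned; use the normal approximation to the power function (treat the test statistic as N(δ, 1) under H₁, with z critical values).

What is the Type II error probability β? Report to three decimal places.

β ≈ 0.171

Noncentrality parameter: δ = d·√n = 1.06 × √6 = 2.5965
Two-sided α = 0.1 → critical value z_{0.05} = 1.645.
Power = Φ(δ − 1.645) + Φ(−δ − 1.645) = Φ(0.952) + Φ(-4.241) = 0.8294 + 0.0000 = 0.8294.
Type II error: β = 1 − power = 1 − 0.8294 = 0.1706.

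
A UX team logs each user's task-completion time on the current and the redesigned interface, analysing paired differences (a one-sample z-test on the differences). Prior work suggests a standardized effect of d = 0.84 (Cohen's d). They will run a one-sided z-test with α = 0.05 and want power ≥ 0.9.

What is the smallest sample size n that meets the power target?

n = 13

Set Φ(δ − 1.645) = 0.9; then δ − 1.645 = Φ⁻¹(0.9) = 1.282, giving δ = 2.926.
δ = d·√n ⇒ n = (δ/d)² = (2.926 / 0.84)² = 12.14.
Round up to the next whole unit.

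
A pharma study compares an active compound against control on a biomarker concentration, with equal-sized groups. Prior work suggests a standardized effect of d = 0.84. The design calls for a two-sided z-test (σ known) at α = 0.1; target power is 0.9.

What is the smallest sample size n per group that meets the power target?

n = 25 per group

For power 0.9 need Φ(δ − z_{0.05}) = 0.9, so δ = z_{0.05} + z_{0.10} = 1.645 + 1.282 = 2.926.
(The Φ(−δ − z_{α/2}) term is vanishingly small for δ > 0 and is dropped in the standard sample-size formula.)
δ = d·√(n/2) ⇒ n = 2(δ/d)² = 2 × (2.926 / 0.84)² = 24.27.
Round up to the next whole unit.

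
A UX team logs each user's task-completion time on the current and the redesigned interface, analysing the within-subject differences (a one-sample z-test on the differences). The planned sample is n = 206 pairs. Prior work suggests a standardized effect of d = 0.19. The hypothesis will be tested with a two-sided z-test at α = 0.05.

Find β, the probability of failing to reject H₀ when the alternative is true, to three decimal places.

β ≈ 0.222

Noncentrality parameter: δ = d·√n = 0.19 × √206 = 2.7270
Two-sided α = 0.05 → critical value z_{0.025} = 1.960.
Power = Φ(δ − 1.960) + Φ(−δ − 1.960) = Φ(0.767) + Φ(-4.687) = 0.7785 + 0.0000 = 0.7785.
Type II error: β = 1 − power = 1 − 0.7785 = 0.2215.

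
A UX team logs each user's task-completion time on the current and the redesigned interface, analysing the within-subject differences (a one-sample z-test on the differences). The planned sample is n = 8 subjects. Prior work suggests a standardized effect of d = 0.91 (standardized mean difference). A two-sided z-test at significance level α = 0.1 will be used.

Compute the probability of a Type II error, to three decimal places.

β ≈ 0.176

Noncentrality parameter: δ = d·√n = 0.91 × √8 = 2.5739
Two-sided α = 0.1 → critical value z_{0.05} = 1.645.
Power = Φ(δ − 1.645) + Φ(−δ − 1.645) = Φ(0.929) + Φ(-4.219) = 0.8236 + 0.0000 = 0.8236.
Type II error: β = 1 − power = 1 − 0.8236 = 0.1764.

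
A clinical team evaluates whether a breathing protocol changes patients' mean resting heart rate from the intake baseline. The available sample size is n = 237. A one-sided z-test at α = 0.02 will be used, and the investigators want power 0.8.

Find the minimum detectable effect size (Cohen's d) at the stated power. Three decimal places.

Need Φ(δ − 2.054) = 0.8, so δ = 2.054 + 0.842 = 2.895.
δ = d·√n ⇒ d = δ/√n = 2.895/√237 = 0.1881.

d ≈ 0.188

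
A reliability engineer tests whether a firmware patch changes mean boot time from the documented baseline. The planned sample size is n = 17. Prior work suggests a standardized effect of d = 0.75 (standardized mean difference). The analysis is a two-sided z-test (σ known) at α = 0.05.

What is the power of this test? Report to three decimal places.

Power ≈ 0.871

Noncentrality parameter: δ = d·√n = 0.75 × √17 = 3.0923
Critical value for a two-sided test at α = 0.05: z_{α/2} = 1.960.
Power = Φ(δ − 1.960) + Φ(−δ − 1.960) = Φ(1.132) + Φ(-5.052) = 0.8713 + 0.0000 = 0.8713.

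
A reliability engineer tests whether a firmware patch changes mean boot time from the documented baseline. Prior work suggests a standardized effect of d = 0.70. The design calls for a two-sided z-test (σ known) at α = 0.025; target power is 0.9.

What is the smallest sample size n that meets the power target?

For power 0.9 need Φ(δ − z_{0.0125}) = 0.9, so δ = z_{0.0125} + z_{0.10} = 2.241 + 1.282 = 3.523.
(Ignoring the negligible lower-tail rejection probability gives the usual closed-form inversion.)
δ = d·√n ⇒ n = (δ/d)² = (3.523 / 0.70)² = 25.33.
Round up to the next whole unit.

n = 26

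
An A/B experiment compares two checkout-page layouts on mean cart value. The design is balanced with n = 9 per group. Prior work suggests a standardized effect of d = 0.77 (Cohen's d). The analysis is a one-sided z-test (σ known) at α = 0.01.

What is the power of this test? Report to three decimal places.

Power ≈ 0.244

Noncentrality parameter: δ = d·√(n/2) = 0.77 × √(9/2) = 1.6334
One-sided α = 0.01 → critical value z_{0.01} = 2.326.
Power = Φ(δ − 2.326) = Φ(-0.693) = 0.2442.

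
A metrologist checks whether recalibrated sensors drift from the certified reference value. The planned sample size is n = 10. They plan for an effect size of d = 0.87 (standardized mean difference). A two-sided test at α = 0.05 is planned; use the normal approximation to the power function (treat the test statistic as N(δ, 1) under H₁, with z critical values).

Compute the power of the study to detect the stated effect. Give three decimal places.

Power ≈ 0.786

Noncentrality parameter: δ = d·√n = 0.87 × √10 = 2.7512
Two-sided α = 0.05 → critical value z_{0.025} = 1.960.
Power = Φ(δ − 1.960) + Φ(−δ − 1.960) = Φ(0.791) + Φ(-4.711) = 0.7856 + 0.0000 = 0.7856.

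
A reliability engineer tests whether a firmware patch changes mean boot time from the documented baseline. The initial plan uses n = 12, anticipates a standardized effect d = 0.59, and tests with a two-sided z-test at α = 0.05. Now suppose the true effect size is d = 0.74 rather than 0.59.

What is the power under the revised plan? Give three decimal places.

With d = 0.74: δ = d·√n = 0.74 × √12 = 2.5634. Critical value z_{0.025} = 1.960.
Revised power = Φ(δ − 1.960) + Φ(−δ − 1.960) = Φ(0.603) + Φ(-4.523) = 0.7269 + 0.0000 = 0.7269.

Power ≈ 0.727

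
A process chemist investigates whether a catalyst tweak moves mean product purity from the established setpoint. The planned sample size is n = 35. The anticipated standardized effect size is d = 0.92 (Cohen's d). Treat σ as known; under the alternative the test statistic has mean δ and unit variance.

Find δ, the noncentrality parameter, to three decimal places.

The noncentrality parameter scales effect size by the design's sample-size factor: δ = d·√n = 0.92 × √35 = 5.4428

δ ≈ 5.443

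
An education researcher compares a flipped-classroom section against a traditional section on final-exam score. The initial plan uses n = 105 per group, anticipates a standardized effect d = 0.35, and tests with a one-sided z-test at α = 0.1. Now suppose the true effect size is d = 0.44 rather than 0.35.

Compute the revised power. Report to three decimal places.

Power ≈ 0.972

With d = 0.44: δ = d·√(n/2) = 0.44 × √(105/2) = 3.1881. Critical value z_{0.1} = 1.282.
Revised power = P(Z > 1.282 − δ) = Φ(1.907) = 0.9717.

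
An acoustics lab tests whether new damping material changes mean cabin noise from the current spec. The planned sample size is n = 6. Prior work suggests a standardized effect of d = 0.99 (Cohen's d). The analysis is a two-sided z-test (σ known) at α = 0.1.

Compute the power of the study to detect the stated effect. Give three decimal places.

Power ≈ 0.782

Noncentrality parameter: δ = d·√n = 0.99 × √6 = 2.4250
Critical value for a two-sided test at α = 0.1: z_{α/2} = 1.645.
Power = Φ(δ − 1.645) + Φ(−δ − 1.645) = Φ(0.780) + Φ(-4.070) = 0.7823 + 0.0000 = 0.7824.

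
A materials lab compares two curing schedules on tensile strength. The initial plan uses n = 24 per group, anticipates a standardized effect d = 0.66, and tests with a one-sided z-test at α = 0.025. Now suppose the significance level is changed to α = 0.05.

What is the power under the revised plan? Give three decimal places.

Power ≈ 0.739

δ = d·√(n/2) = 0.66 × √(24/2) = 2.2863 (unchanged). New critical value: z_{0.05} = 1.645.
Revised power = Φ(δ − 1.645) = Φ(0.641) = 0.7394.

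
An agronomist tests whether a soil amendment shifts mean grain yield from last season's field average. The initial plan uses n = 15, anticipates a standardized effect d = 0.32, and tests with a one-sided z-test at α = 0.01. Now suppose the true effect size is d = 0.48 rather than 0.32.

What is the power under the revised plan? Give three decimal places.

With d = 0.48: δ = d·√n = 0.48 × √15 = 1.8590. Critical value z_{0.01} = 2.326.
Revised power = P(Z > 2.326 − δ) = Φ(-0.467) = 0.3201.

Power ≈ 0.320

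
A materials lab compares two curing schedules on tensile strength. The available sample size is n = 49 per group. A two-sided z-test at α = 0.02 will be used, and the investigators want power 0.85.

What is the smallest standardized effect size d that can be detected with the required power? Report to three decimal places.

Need Φ(δ − 2.326) = 0.85, so δ = 2.326 + 1.036 = 3.363.
(The second rejection-region term Φ(−δ − z_{α/2}) is negligible and dropped.)
δ = d·√(n/2) ⇒ d = δ/√(n/2) = 3.363/√(49/2) = 0.6794.

d ≈ 0.679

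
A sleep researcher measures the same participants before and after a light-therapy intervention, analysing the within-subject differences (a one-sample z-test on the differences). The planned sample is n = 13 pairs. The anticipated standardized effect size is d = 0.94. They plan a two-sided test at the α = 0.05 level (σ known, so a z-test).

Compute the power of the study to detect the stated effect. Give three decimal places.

Power ≈ 0.924

Noncentrality parameter: δ = d·√n = 0.94 × √13 = 3.3892
Critical value for a two-sided test at α = 0.05: z_{α/2} = 1.960.
Power = Φ(δ − 1.960) + Φ(−δ − 1.960) = Φ(1.429) + Φ(-5.349) = 0.9235 + 0.0000 = 0.9235.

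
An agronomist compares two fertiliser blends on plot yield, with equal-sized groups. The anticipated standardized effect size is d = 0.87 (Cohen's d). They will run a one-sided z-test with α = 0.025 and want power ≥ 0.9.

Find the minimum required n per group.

For power 0.9 need Φ(δ − z_{0.025}) = 0.9, so δ = z_{0.025} + z_{0.10} = 1.960 + 1.282 = 3.242.
δ = d·√(n/2) ⇒ n = 2(δ/d)² = 2 × (3.242 / 0.87)² = 27.76.
Rounding up, n = 28 per group.

n = 28 per group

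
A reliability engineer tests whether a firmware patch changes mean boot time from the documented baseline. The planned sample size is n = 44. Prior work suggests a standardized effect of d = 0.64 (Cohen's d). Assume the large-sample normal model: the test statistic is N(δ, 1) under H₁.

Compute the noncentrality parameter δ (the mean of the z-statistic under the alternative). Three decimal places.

δ ≈ 4.245

The noncentrality parameter scales effect size by the design's sample-size factor: δ = d·√n = 0.64 × √44 = 4.2453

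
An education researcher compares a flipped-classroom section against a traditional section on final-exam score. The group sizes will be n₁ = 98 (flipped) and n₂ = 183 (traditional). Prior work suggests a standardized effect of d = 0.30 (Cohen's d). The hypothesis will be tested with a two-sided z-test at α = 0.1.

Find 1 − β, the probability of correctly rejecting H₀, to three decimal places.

Noncentrality parameter: δ = d / √(1/n₁ + 1/n₂) = 0.30 / √(1/98 + 1/183) = 2.3967
Two-sided α = 0.1 → critical value z_{0.05} = 1.645.
Power = Φ(δ − 1.645) + Φ(−δ − 1.645) = Φ(0.752) + Φ(-4.042) = 0.7739 + 0.0000 = 0.7739.

Power ≈ 0.774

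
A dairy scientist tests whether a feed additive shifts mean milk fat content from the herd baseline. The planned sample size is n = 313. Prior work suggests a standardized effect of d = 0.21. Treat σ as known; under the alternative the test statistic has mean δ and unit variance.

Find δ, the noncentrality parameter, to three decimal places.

δ ≈ 3.715

δ = d·√n = 0.21 × √313 = 3.7153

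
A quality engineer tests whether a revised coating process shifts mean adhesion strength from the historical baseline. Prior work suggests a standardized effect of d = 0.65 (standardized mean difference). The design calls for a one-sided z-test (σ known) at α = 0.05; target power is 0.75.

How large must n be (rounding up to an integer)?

For power 0.75 need Φ(δ − z_{0.05}) = 0.75, so δ = z_{0.05} + z_{0.25} = 1.645 + 0.674 = 2.319.
δ = d·√n ⇒ n = (δ/d)² = (2.319 / 0.65)² = 12.73.
Rounding up, n = 13.

n = 13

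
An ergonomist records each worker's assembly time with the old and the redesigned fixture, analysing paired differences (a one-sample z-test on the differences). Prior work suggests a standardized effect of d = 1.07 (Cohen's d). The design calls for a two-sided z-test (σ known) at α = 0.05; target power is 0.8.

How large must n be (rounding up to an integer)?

n = 7

Set Φ(δ − 1.960) = 0.8; then δ − 1.960 = Φ⁻¹(0.8) = 0.842, giving δ = 2.802.
(Ignoring the negligible lower-tail rejection probability gives the usual closed-form inversion.)
δ = d·√n ⇒ n = (δ/d)² = (2.802 / 1.07)² = 6.86.
Rounding up, n = 7.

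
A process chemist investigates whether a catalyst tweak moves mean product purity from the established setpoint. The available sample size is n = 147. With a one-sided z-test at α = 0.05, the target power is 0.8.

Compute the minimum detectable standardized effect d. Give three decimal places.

d ≈ 0.205

Required noncentrality: δ = z_{0.05} + z_{0.20} = 1.645 + 0.842 = 2.486.
δ = d·√n ⇒ d = δ/√n = 2.486/√147 = 0.2051.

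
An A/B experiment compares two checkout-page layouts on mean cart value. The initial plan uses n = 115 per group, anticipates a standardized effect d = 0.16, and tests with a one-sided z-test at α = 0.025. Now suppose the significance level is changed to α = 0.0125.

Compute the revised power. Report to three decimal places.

δ = d·√(n/2) = 0.16 × √(115/2) = 1.2133 (unchanged). New critical value: z_{0.0125} = 2.241.
Revised power = P(Z > 2.241 − δ) = Φ(-1.028) = 0.1519.

Power ≈ 0.152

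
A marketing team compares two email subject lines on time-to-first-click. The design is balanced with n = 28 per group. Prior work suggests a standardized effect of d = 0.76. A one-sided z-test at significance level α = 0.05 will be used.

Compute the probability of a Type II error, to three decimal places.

β ≈ 0.115

Noncentrality parameter: δ = d·√(n/2) = 0.76 × √(28/2) = 2.8437
Critical value for a one-sided test at α = 0.05: z_α = 1.645.
Power = P(Z > 1.645 − δ) = Φ(1.199) = 0.8847.
Type II error: β = 1 − power = 1 − 0.8847 = 0.1153.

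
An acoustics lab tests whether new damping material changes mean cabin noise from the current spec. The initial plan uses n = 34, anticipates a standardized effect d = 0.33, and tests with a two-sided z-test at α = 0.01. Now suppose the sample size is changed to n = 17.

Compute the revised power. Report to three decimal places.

With n = 17: δ = d·√n = 0.33 × √17 = 1.3606. Critical value z_{0.005} = 2.576.
Revised power = Φ(δ − 2.576) + Φ(−δ − 2.576) = Φ(-1.215) + Φ(-3.936) = 0.1121 + 0.0000 = 0.1122.

Power ≈ 0.112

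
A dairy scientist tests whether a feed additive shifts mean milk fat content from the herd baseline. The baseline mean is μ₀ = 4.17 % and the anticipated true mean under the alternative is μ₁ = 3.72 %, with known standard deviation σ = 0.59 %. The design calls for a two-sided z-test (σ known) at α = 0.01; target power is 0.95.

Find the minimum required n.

Standardized effect: d = |μ₁ − μ₀| / σ = |3.72 − 4.17| / 0.59 = 0.7627
For power 0.95 need Φ(δ − z_{0.005}) = 0.95, so δ = z_{0.005} + z_{0.05} = 2.576 + 1.645 = 4.221.
(The Φ(−δ − z_{α/2}) term is vanishingly small for δ > 0 and is dropped in the standard sample-size formula.)
δ = d·√n ⇒ n = (δ/d)² = (4.221 / 0.7627)² = 30.62.
Round up to the next whole unit.

n = 31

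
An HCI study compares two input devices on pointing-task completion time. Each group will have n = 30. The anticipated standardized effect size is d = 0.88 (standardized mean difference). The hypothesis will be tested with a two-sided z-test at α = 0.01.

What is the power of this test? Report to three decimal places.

Power ≈ 0.797

Noncentrality parameter: δ = d·√(n/2) = 0.88 × √(30/2) = 3.4082
Two-sided α = 0.01 → critical value z_{0.005} = 2.576.
Power = Φ(δ − 2.576) + Φ(−δ − 2.576) = Φ(0.832) + Φ(-5.984) = 0.7974 + 0.0000 = 0.7974.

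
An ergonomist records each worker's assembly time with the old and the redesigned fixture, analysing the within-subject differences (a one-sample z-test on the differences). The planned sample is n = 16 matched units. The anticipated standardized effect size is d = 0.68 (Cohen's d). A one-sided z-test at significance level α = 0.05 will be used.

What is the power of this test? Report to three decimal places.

Power ≈ 0.859

Noncentrality parameter: δ = d·√n = 0.68 × √16 = 2.7200
One-sided α = 0.05 → critical value z_{0.05} = 1.645.
Power = P(Z > 1.645 − δ) = Φ(1.075) = 0.8588.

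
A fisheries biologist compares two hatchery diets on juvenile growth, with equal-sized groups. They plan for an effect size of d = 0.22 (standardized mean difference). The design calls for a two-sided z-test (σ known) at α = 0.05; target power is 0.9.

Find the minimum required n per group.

n = 435 per group

For power 0.9 need Φ(δ − z_{0.025}) = 0.9, so δ = z_{0.025} + z_{0.10} = 1.960 + 1.282 = 3.242.
(For δ > 0 the lower-tail rejection region contributes negligibly to power, so the one-term inversion is standard.)
δ = d·√(n/2) ⇒ n = 2(δ/d)² = 2 × (3.242 / 0.22)² = 434.19.
Rounding up, n = 435 per group.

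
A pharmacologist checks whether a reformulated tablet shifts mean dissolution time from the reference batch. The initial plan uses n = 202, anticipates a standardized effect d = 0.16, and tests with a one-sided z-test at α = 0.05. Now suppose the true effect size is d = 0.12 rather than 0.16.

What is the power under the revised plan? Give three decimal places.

With d = 0.12: δ = d·√n = 0.12 × √202 = 1.7055. Critical value z_{0.05} = 1.645.
Revised power = Φ(δ − 1.645) = Φ(0.061) = 0.5242.

Power ≈ 0.524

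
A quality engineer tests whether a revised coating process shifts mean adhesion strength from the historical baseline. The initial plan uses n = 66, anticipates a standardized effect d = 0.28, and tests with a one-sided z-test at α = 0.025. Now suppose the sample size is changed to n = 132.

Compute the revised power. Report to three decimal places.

With n = 132: δ = d·√n = 0.28 × √132 = 3.2170. Critical value z_{0.025} = 1.960.
Revised power = P(Z > 1.960 − δ) = Φ(1.257) = 0.8956.

Power ≈ 0.896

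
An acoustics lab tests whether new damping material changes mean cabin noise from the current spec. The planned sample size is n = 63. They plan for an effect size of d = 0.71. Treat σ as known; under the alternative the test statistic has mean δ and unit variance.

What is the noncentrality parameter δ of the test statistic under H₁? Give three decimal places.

δ = d·√n = 0.71 × √63 = 5.6355

δ ≈ 5.635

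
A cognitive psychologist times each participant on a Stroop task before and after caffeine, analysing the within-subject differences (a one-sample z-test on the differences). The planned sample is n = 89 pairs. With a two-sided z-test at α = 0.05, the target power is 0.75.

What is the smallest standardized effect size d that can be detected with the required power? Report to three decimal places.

Required noncentrality: δ = z_{0.025} + z_{0.25} = 1.960 + 0.674 = 2.634.
(Lower-tail contribution to power is negligible for δ > 0.)
δ = d·√n ⇒ d = δ/√n = 2.634/√89 = 0.2793.

d ≈ 0.279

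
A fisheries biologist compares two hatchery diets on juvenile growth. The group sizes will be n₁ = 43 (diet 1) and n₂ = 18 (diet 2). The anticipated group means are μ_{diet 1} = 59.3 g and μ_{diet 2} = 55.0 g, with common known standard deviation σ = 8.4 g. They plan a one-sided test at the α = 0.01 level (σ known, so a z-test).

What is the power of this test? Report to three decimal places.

Power ≈ 0.308

Standardized effect: d = |μ_{diet 1} − μ_{diet 2}| / σ = |59.3 − 55.0| / 8.4 = 0.5119
Noncentrality parameter: δ = d / √(1/n₁ + 1/n₂) = 0.5119 / √(1/43 + 1/18) = 1.8235
Critical value for a one-sided test at α = 0.01: z_α = 2.326.
Power = P(Z > 2.326 − δ) = Φ(-0.503) = 0.3075.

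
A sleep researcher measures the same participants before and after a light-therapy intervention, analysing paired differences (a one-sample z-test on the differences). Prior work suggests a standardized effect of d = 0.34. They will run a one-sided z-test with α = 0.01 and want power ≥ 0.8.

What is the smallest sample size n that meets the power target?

n = 87

For power 0.8 need Φ(δ − z_{0.01}) = 0.8, so δ = z_{0.01} + z_{0.20} = 2.326 + 0.842 = 3.168.
δ = d·√n ⇒ n = (δ/d)² = (3.168 / 0.34)² = 86.82.
Round up to the next whole unit.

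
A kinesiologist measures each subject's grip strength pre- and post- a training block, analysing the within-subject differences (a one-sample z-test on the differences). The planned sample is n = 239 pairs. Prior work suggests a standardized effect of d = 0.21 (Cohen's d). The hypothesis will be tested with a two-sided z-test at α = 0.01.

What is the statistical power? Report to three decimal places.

Noncentrality parameter: δ = d·√n = 0.21 × √239 = 3.2465
Critical value for a two-sided test at α = 0.01: z_{α/2} = 2.576.
Power = Φ(δ − 2.576) + Φ(−δ − 2.576) = Φ(0.671) + Φ(-5.822) = 0.7488 + 0.0000 = 0.7488.

Power ≈ 0.749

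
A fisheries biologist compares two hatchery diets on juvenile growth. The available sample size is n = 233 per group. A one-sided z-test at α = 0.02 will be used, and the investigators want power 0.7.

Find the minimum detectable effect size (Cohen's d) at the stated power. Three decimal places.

Need Φ(δ − 2.054) = 0.7, so δ = 2.054 + 0.524 = 2.578.
δ = d·√(n/2) ⇒ d = δ/√(n/2) = 2.578/√(233/2) = 0.2389.

d ≈ 0.239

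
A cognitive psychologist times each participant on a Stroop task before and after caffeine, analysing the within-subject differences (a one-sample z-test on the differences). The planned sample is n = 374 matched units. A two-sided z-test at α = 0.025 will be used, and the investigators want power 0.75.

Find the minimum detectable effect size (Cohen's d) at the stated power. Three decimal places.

Need Φ(δ − 2.241) = 0.75, so δ = 2.241 + 0.674 = 2.916.
(Lower-tail contribution to power is negligible for δ > 0.)
δ = d·√n ⇒ d = δ/√n = 2.916/√374 = 0.1508.

d ≈ 0.151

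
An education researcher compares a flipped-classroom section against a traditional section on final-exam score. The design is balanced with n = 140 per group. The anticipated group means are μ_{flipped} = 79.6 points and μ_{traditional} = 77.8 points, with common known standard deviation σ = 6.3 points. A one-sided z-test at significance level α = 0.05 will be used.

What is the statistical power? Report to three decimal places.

Standardized effect: d = |μ_{flipped} − μ_{traditional}| / σ = |79.6 − 77.8| / 6.3 = 0.2857
Noncentrality parameter: δ = d·√(n/2) = 0.2857 × √(140/2) = 2.3905
Critical value for a one-sided test at α = 0.05: z_α = 1.645.
Power = P(Z > 1.645 − δ) = Φ(0.746) = 0.7720.

Power ≈ 0.772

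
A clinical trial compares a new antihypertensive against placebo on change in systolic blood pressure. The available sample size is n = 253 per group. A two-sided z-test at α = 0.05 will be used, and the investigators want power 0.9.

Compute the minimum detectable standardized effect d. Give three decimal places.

Need Φ(δ − 1.960) = 0.9, so δ = 1.960 + 1.282 = 3.242.
(Lower-tail contribution to power is negligible for δ > 0.)
δ = d·√(n/2) ⇒ d = δ/√(n/2) = 3.242/√(253/2) = 0.2882.

d ≈ 0.288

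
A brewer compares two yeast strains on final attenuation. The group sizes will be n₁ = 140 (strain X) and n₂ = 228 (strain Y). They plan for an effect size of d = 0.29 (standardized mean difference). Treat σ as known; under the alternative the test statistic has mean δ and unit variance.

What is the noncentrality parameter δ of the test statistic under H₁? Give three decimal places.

The noncentrality parameter scales effect size by the design's sample-size factor: δ = d / √(1/n₁ + 1/n₂) = 0.29 / √(1/140 + 1/228) = 2.7009

δ ≈ 2.701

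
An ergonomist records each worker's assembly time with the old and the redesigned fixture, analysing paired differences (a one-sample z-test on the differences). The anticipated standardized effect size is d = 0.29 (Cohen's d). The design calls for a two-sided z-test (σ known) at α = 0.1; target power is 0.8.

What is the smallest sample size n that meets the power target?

Set Φ(δ − 1.645) = 0.8; then δ − 1.645 = Φ⁻¹(0.8) = 0.842, giving δ = 2.486.
(Ignoring the negligible lower-tail rejection probability gives the usual closed-form inversion.)
δ = d·√n ⇒ n = (δ/d)² = (2.486 / 0.29)² = 73.51.
Round up to the next whole unit.

n = 74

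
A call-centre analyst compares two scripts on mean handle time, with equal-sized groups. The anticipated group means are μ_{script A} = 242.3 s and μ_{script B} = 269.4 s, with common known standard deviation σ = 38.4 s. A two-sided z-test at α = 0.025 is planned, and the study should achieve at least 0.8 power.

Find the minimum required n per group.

n = 39 per group

Standardized effect: d = |μ_{script A} − μ_{script B}| / σ = |242.3 − 269.4| / 38.4 = 0.7057
For power 0.8 need Φ(δ − z_{0.0125}) = 0.8, so δ = z_{0.0125} + z_{0.20} = 2.241 + 0.842 = 3.083.
(The Φ(−δ − z_{α/2}) term is vanishingly small for δ > 0 and is dropped in the standard sample-size formula.)
δ = d·√(n/2) ⇒ n = 2(δ/d)² = 2 × (3.083 / 0.7057)² = 38.17.
Rounding up, n = 39 per group.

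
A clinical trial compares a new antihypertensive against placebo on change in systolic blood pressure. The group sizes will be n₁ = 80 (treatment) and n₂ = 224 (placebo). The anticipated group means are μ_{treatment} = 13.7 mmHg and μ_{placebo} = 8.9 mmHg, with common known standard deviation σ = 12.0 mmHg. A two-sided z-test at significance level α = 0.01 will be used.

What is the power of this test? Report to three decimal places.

Standardized effect: d = |μ_{treatment} − μ_{placebo}| / σ = |13.7 − 8.9| / 12.0 = 0.4000
Noncentrality parameter: δ = d / √(1/n₁ + 1/n₂) = 0.4000 / √(1/80 + 1/224) = 3.0711
Critical value for a two-sided test at α = 0.01: z_{α/2} = 2.576.
Power = Φ(δ − 2.576) + Φ(−δ − 2.576) = Φ(0.495) + Φ(-5.647) = 0.6898 + 0.0000 = 0.6898.

Power ≈ 0.690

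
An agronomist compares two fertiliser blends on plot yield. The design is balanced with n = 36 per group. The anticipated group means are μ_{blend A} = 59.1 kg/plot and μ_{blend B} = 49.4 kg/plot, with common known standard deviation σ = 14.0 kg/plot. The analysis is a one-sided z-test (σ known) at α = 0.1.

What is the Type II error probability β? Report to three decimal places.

β ≈ 0.049

Standardized effect: d = |μ_{blend A} − μ_{blend B}| / σ = |59.1 − 49.4| / 14.0 = 0.6929
Noncentrality parameter: δ = d·√(n/2) = 0.6929 × √(36/2) = 2.9395
One-sided α = 0.1 → critical value z_{0.1} = 1.282.
Power = Φ(δ − 1.282) = Φ(1.658) = 0.9513.
Type II error: β = 1 − power = 1 − 0.9513 = 0.0487.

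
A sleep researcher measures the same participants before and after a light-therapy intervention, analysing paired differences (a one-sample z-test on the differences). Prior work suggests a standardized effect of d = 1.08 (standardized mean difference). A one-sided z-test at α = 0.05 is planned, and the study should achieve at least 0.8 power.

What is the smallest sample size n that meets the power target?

n = 6

For power 0.8 need Φ(δ − z_{0.05}) = 0.8, so δ = z_{0.05} + z_{0.20} = 1.645 + 0.842 = 2.486.
δ = d·√n ⇒ n = (δ/d)² = (2.486 / 1.08)² = 5.30.
Rounding up, n = 6.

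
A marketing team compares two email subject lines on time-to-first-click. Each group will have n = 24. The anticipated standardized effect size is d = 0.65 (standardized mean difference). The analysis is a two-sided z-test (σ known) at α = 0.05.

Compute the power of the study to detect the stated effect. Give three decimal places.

Power ≈ 0.615

Noncentrality parameter: δ = d·√(n/2) = 0.65 × √(24/2) = 2.2517
Critical value for a two-sided test at α = 0.05: z_{α/2} = 1.960.
Power = Φ(δ − 1.960) + Φ(−δ − 1.960) = Φ(0.292) + Φ(-4.212) = 0.6147 + 0.0000 = 0.6148.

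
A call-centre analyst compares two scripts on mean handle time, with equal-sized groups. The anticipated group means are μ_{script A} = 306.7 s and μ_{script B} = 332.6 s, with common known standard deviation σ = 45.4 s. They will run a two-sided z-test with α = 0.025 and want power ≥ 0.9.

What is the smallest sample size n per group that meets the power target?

Standardized effect: d = |μ_{script A} − μ_{script B}| / σ = |306.7 − 332.6| / 45.4 = 0.5705
Set Φ(δ − 2.241) = 0.9; then δ − 2.241 = Φ⁻¹(0.9) = 1.282, giving δ = 3.523.
(Ignoring the negligible lower-tail rejection probability gives the usual closed-form inversion.)
δ = d·√(n/2) ⇒ n = 2(δ/d)² = 2 × (3.523 / 0.5705)² = 76.27.
Rounding up, n = 77 per group.

n = 77 per group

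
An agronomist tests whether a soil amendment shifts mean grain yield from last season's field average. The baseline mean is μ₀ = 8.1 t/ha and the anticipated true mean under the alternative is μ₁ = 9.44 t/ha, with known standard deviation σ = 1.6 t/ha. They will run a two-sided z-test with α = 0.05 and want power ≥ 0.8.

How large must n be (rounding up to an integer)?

Standardized effect: d = |μ₁ − μ₀| / σ = |9.44 − 8.1| / 1.6 = 0.8375
Set Φ(δ − 1.960) = 0.8; then δ − 1.960 = Φ⁻¹(0.8) = 0.842, giving δ = 2.802.
(Ignoring the negligible lower-tail rejection probability gives the usual closed-form inversion.)
δ = d·√n ⇒ n = (δ/d)² = (2.802 / 0.8375)² = 11.19.
Round up to the next whole unit.

n = 12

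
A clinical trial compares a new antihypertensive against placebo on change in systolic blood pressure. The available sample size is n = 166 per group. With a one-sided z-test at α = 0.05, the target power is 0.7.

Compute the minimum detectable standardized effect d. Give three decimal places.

Need Φ(δ − 1.645) = 0.7, so δ = 1.645 + 0.524 = 2.169.
δ = d·√(n/2) ⇒ d = δ/√(n/2) = 2.169/√(166/2) = 0.2381.

d ≈ 0.238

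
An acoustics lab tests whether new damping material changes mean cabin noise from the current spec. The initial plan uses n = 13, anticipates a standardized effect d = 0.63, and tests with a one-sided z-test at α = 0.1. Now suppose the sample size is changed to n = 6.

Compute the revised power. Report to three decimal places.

Power ≈ 0.603

With n = 6: δ = d·√n = 0.63 × √6 = 1.5432. Critical value z_{0.1} = 1.282.
Revised power = P(Z > 1.282 − δ) = Φ(0.262) = 0.6032.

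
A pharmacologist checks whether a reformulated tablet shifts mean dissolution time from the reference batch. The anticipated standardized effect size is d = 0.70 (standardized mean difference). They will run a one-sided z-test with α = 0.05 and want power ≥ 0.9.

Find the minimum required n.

n = 18

Set Φ(δ − 1.645) = 0.9; then δ − 1.645 = Φ⁻¹(0.9) = 1.282, giving δ = 2.926.
δ = d·√n ⇒ n = (δ/d)² = (2.926 / 0.70)² = 17.48.
Round up to the next whole unit.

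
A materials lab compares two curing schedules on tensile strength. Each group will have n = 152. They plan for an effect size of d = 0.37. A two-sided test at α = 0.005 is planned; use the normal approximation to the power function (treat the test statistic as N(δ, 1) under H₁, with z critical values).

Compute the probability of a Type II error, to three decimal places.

β ≈ 0.338

Noncentrality parameter: δ = d·√(n/2) = 0.37 × √(152/2) = 3.2256
Two-sided α = 0.005 → critical value z_{0.0025} = 2.807.
Power = Φ(δ − 2.807) + Φ(−δ − 2.807) = Φ(0.419) + Φ(-6.033) = 0.6622 + 0.0000 = 0.6622.
Type II error: β = 1 − power = 1 − 0.6622 = 0.3378.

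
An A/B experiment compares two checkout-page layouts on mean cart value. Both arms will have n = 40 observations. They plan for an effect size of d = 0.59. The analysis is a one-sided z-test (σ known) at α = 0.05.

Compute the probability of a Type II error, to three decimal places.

β ≈ 0.160

Noncentrality parameter: δ = d·√(n/2) = 0.59 × √(40/2) = 2.6386
One-sided α = 0.05 → critical value z_{0.05} = 1.645.
Power = P(Z > 1.645 − δ) = Φ(0.994) = 0.8398.
Type II error: β = 1 − power = 1 − 0.8398 = 0.1602.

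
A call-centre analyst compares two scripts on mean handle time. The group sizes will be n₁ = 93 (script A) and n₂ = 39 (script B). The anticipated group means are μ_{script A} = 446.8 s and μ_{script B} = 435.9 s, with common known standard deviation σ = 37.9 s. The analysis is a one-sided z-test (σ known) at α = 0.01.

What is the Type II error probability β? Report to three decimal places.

Standardized effect: d = |μ_{script A} − μ_{script B}| / σ = |446.8 − 435.9| / 37.9 = 0.2876
Noncentrality parameter: δ = d / √(1/n₁ + 1/n₂) = 0.2876 / √(1/93 + 1/39) = 1.5076
One-sided α = 0.01 → critical value z_{0.01} = 2.326.
Power = P(Z > 2.326 − δ) = Φ(-0.819) = 0.2065.
Type II error: β = 1 − power = 1 − 0.2065 = 0.7935.

β ≈ 0.794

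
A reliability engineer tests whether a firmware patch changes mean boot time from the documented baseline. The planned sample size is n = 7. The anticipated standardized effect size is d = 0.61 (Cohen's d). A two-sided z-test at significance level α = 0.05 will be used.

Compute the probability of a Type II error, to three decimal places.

β ≈ 0.635

Noncentrality parameter: δ = d·√n = 0.61 × √7 = 1.6139
Critical value for a two-sided test at α = 0.05: z_{α/2} = 1.960.
Power = Φ(δ − 1.960) + Φ(−δ − 1.960) = Φ(-0.346) + Φ(-3.574) = 0.3647 + 0.0002 = 0.3648.
Type II error: β = 1 − power = 1 − 0.3648 = 0.6352.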